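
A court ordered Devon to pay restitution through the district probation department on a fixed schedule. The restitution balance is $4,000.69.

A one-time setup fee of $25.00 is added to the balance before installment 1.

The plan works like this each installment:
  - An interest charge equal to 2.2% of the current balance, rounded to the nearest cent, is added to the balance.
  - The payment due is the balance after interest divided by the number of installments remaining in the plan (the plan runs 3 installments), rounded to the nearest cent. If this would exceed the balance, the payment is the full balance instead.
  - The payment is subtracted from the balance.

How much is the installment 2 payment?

Installment 1: opening $4,025.69; interest $88.57 → $4,114.26; payment $1,371.42; balance $2,742.84
Installment 2: opening $2,742.84; interest $60.34 → $2,803.18; payment $1,401.59; balance $1,401.59

$1,401.59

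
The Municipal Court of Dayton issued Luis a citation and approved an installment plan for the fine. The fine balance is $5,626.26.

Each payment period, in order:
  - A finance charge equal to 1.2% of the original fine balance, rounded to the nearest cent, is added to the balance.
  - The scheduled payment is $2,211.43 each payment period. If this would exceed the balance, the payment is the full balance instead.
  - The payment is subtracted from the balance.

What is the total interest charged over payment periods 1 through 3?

Payment period 1: $5,626.26 +$67.52 interest = $5,693.78; pay $2,211.43 → $3,482.35
Payment period 2: $3,482.35 +$67.52 interest = $3,549.87; pay $2,211.43 → $1,338.44
Payment period 3: $1,338.44 +$67.52 interest = $1,405.96; pay $1,405.96 → $0.00
Total interest: $67.52 + $67.52 + $67.52 = $202.56

$202.56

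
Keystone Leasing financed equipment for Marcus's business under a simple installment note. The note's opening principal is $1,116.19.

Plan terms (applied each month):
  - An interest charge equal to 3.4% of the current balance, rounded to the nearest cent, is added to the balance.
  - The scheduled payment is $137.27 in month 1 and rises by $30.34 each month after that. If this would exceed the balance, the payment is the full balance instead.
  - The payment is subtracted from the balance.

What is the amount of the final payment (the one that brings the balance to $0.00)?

$279.97

# | Opening | Interest | Payment | End bal
1 | $1,116.19 | $37.95 | $137.27 | $1,016.87
2 | $1,016.87 | $34.57 | $167.61 | $883.83
3 | $883.83 | $30.05 | $197.95 | $715.93
4 | $715.93 | $24.34 | $228.29 | $511.98
5 | $511.98 | $17.41 | $258.63 | $270.76
6 | $270.76 | $9.21 | $279.97 | $0.00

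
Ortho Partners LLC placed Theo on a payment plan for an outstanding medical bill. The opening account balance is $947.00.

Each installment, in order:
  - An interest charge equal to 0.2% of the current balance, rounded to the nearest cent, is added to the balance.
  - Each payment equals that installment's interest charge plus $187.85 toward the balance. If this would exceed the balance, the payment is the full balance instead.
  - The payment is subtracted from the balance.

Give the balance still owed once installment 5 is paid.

$7.75

Installment 1: opening $947.00; interest $1.89 → $948.89; payment $189.74; balance $759.15
Installment 2: opening $759.15; interest $1.52 → $760.67; payment $189.37; balance $571.30
Installment 3: opening $571.30; interest $1.14 → $572.44; payment $188.99; balance $383.45
Installment 4: opening $383.45; interest $0.77 → $384.22; payment $188.62; balance $195.60
Installment 5: opening $195.60; interest $0.39 → $195.99; payment $188.24; balance $7.75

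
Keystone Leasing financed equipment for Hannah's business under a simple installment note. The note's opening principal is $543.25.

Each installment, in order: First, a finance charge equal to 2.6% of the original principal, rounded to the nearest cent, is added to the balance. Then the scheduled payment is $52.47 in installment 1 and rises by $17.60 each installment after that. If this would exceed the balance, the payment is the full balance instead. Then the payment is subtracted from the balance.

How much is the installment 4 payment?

$105.27

Installment 1: $543.25 +$14.12 interest = $557.37; pay $52.47 → $504.90
Installment 2: $504.90 +$14.12 interest = $519.02; pay $70.07 → $448.95
Installment 3: $448.95 +$14.12 interest = $463.07; pay $87.67 → $375.40
Installment 4: $375.40 +$14.12 interest = $389.52; pay $105.27 → $284.25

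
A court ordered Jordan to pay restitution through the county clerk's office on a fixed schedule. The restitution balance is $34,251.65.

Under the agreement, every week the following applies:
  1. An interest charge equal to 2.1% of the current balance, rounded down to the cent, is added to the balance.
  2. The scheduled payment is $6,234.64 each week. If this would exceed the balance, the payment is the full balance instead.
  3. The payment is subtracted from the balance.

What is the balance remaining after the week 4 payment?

Week 1: $34,251.65 +$719.28 interest = $34,970.93; pay $6,234.64 → $28,736.29
Week 2: $28,736.29 +$603.46 interest = $29,339.75; pay $6,234.64 → $23,105.11
Week 3: $23,105.11 +$485.20 interest = $23,590.31; pay $6,234.64 → $17,355.67
Week 4: $17,355.67 +$364.46 interest = $17,720.13; pay $6,234.64 → $11,485.49

$11,485.49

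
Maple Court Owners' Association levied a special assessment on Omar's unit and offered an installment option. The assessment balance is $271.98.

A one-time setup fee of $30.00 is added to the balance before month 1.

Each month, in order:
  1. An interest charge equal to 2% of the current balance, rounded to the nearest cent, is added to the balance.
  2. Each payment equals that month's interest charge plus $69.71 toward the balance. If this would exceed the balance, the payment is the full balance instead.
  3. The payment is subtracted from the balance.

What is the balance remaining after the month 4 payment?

$23.14

# | Opening | Interest | Payment | End bal
1 | $301.98 | $6.04 | $75.75 | $232.27
2 | $232.27 | $4.65 | $74.36 | $162.56
3 | $162.56 | $3.25 | $72.96 | $92.85
4 | $92.85 | $1.86 | $71.57 | $23.14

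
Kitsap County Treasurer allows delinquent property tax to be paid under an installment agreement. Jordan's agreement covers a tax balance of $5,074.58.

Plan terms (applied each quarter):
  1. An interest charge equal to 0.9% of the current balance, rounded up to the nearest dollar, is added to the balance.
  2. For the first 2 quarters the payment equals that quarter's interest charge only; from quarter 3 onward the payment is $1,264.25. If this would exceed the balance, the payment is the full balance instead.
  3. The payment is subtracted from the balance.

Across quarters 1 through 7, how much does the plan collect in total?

$5,286.58

Quarter 1: $5,074.58 +$46.00 interest = $5,120.58; pay $46.00 → $5,074.58
Quarter 2: $5,074.58 +$46.00 interest = $5,120.58; pay $46.00 → $5,074.58
Quarter 3: $5,074.58 +$46.00 interest = $5,120.58; pay $1,264.25 → $3,856.33
Quarter 4: $3,856.33 +$35.00 interest = $3,891.33; pay $1,264.25 → $2,627.08
Quarter 5: $2,627.08 +$24.00 interest = $2,651.08; pay $1,264.25 → $1,386.83
Quarter 6: $1,386.83 +$13.00 interest = $1,399.83; pay $1,264.25 → $135.58
Quarter 7: $135.58 +$2.00 interest = $137.58; pay $137.58 → $0.00
Total paid: $5,286.58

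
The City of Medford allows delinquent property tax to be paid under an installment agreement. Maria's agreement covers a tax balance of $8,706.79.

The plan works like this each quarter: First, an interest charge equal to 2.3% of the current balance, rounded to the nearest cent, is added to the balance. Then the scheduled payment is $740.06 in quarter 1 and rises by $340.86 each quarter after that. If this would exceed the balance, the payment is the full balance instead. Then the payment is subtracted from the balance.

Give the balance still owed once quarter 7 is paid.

$0.00

Quarter 1: opening $8,706.79; interest $200.26 → $8,907.05; payment $740.06; balance $8,166.99
Quarter 2: opening $8,166.99; interest $187.84 → $8,354.83; payment $1,080.92; balance $7,273.91
Quarter 3: opening $7,273.91; interest $167.30 → $7,441.21; payment $1,421.78; balance $6,019.43
Quarter 4: opening $6,019.43; interest $138.45 → $6,157.88; payment $1,762.64; balance $4,395.24
Quarter 5: opening $4,395.24; interest $101.09 → $4,496.33; payment $2,103.50; balance $2,392.83
Quarter 6: opening $2,392.83; interest $55.04 → $2,447.87; payment $2,444.36; balance $3.51
Quarter 7: opening $3.51; interest $0.08 → $3.59; payment $3.59; balance $0.00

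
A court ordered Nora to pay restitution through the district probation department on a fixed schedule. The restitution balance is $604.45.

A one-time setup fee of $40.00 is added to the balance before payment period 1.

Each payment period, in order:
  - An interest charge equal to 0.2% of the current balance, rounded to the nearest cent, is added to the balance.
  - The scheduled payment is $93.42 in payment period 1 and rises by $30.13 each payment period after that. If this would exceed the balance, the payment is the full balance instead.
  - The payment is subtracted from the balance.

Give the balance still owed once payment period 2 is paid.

# | Opening | Interest | Payment | End bal
1 | $644.45 | $1.29 | $93.42 | $552.32
2 | $552.32 | $1.10 | $123.55 | $429.87

$429.87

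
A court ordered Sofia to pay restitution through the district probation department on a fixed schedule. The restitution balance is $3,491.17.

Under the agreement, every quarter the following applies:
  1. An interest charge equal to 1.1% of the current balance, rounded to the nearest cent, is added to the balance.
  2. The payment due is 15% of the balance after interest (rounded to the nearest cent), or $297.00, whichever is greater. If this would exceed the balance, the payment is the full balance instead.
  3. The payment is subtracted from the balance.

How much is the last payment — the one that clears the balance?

Quarter 1: opening $3,491.17; interest $38.40 → $3,529.57; payment $529.44; balance $3,000.13
Quarter 2: opening $3,000.13; interest $33.00 → $3,033.13; payment $454.97; balance $2,578.16
Quarter 3: opening $2,578.16; interest $28.36 → $2,606.52; payment $390.98; balance $2,215.54
Quarter 4: opening $2,215.54; interest $24.37 → $2,239.91; payment $335.99; balance $1,903.92
Quarter 5: opening $1,903.92; interest $20.94 → $1,924.86; payment $297.00; balance $1,627.86
Quarter 6: opening $1,627.86; interest $17.91 → $1,645.77; payment $297.00; balance $1,348.77
Quarter 7: opening $1,348.77; interest $14.84 → $1,363.61; payment $297.00; balance $1,066.61
Quarter 8: opening $1,066.61; interest $11.73 → $1,078.34; payment $297.00; balance $781.34
Quarter 9: opening $781.34; interest $8.59 → $789.93; payment $297.00; balance $492.93
Quarter 10: opening $492.93; interest $5.42 → $498.35; payment $297.00; balance $201.35
Quarter 11: opening $201.35; interest $2.21 → $203.56; payment $203.56; balance $0.00

$203.56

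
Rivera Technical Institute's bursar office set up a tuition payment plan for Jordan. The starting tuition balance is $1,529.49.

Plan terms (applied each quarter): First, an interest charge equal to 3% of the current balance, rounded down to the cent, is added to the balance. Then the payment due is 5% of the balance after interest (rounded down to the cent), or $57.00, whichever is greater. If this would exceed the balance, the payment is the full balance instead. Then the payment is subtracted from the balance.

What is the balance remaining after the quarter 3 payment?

$1,432.95

# | Opening | Interest | Payment | End bal
1 | $1,529.49 | $45.88 | $78.76 | $1,496.61
2 | $1,496.61 | $44.89 | $77.07 | $1,464.43
3 | $1,464.43 | $43.93 | $75.41 | $1,432.95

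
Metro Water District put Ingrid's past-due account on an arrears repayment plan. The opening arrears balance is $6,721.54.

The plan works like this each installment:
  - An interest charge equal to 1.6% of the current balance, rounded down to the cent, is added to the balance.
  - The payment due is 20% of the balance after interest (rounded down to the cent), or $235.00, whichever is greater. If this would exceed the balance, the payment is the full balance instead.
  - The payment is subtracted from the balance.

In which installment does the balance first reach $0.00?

14

# | Opening | Interest | Payment | End bal
1 | $6,721.54 | $107.54 | $1,365.81 | $5,463.27
2 | $5,463.27 | $87.41 | $1,110.13 | $4,440.55
3 | $4,440.55 | $71.04 | $902.31 | $3,609.28
4 | $3,609.28 | $57.74 | $733.40 | $2,933.62
5 | $2,933.62 | $46.93 | $596.11 | $2,384.44
6 | $2,384.44 | $38.15 | $484.51 | $1,938.08
7 | $1,938.08 | $31.00 | $393.81 | $1,575.27
8 | $1,575.27 | $25.20 | $320.09 | $1,280.38
9 | $1,280.38 | $20.48 | $260.17 | $1,040.69
10 | $1,040.69 | $16.65 | $235.00 | $822.34
11 | $822.34 | $13.15 | $235.00 | $600.49
12 | $600.49 | $9.60 | $235.00 | $375.09
13 | $375.09 | $6.00 | $235.00 | $146.09
14 | $146.09 | $2.33 | $148.42 | $0.00
Balance reaches $0.00 in installment 14.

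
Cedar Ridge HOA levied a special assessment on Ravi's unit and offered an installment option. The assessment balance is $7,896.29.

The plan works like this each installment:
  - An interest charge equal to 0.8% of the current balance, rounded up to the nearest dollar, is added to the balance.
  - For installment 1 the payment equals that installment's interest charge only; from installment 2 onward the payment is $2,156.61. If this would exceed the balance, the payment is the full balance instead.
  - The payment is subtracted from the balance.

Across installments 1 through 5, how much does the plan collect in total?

$8,114.29

Installment 1: opening $7,896.29; interest $64.00 → $7,960.29; payment $64.00; balance $7,896.29
Installment 2: opening $7,896.29; interest $64.00 → $7,960.29; payment $2,156.61; balance $5,803.68
Installment 3: opening $5,803.68; interest $47.00 → $5,850.68; payment $2,156.61; balance $3,694.07
Installment 4: opening $3,694.07; interest $30.00 → $3,724.07; payment $2,156.61; balance $1,567.46
Installment 5: opening $1,567.46; interest $13.00 → $1,580.46; payment $1,580.46; balance $0.00
Total paid: $8,114.29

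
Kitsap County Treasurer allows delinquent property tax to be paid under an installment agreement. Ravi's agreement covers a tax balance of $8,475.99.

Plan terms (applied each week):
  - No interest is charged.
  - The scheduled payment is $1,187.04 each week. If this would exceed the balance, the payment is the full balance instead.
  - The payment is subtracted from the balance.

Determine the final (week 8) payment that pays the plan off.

# | Opening | Payment | End bal
1 | $8,475.99 | $1,187.04 | $7,288.95
2 | $7,288.95 | $1,187.04 | $6,101.91
3 | $6,101.91 | $1,187.04 | $4,914.87
4 | $4,914.87 | $1,187.04 | $3,727.83
5 | $3,727.83 | $1,187.04 | $2,540.79
6 | $2,540.79 | $1,187.04 | $1,353.75
7 | $1,353.75 | $1,187.04 | $166.71
8 | $166.71 | $166.71 | $0.00

$166.71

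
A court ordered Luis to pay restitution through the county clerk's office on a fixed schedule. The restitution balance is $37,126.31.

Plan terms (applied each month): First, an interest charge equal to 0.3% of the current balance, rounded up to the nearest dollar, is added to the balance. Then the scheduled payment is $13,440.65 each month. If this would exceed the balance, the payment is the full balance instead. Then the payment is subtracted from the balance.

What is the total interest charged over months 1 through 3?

Month 1: opening $37,126.31; interest $112.00 → $37,238.31; payment $13,440.65; balance $23,797.66
Month 2: opening $23,797.66; interest $72.00 → $23,869.66; payment $13,440.65; balance $10,429.01
Month 3: opening $10,429.01; interest $32.00 → $10,461.01; payment $10,461.01; balance $0.00
Total interest: $112.00 + $72.00 + $32.00 = $216.00

$216.00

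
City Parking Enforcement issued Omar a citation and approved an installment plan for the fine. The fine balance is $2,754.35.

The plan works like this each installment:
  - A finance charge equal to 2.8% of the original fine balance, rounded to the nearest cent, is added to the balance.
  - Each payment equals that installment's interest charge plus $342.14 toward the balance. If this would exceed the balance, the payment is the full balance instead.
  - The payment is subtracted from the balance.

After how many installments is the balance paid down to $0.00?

9

Installment 1: $2,754.35 +$77.12 interest = $2,831.47; pay $419.26 → $2,412.21
Installment 2: $2,412.21 +$77.12 interest = $2,489.33; pay $419.26 → $2,070.07
Installment 3: $2,070.07 +$77.12 interest = $2,147.19; pay $419.26 → $1,727.93
Installment 4: $1,727.93 +$77.12 interest = $1,805.05; pay $419.26 → $1,385.79
Installment 5: $1,385.79 +$77.12 interest = $1,462.91; pay $419.26 → $1,043.65
Installment 6: $1,043.65 +$77.12 interest = $1,120.77; pay $419.26 → $701.51
Installment 7: $701.51 +$77.12 interest = $778.63; pay $419.26 → $359.37
Installment 8: $359.37 +$77.12 interest = $436.49; pay $419.26 → $17.23
Installment 9: $17.23 +$77.12 interest = $94.35; pay $94.35 → $0.00
Balance reaches $0.00 in installment 9.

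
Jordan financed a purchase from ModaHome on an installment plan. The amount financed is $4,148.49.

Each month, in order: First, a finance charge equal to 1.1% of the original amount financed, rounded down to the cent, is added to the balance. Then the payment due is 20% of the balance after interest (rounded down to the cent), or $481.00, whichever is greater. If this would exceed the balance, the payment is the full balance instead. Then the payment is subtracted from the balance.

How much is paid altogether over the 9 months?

Month 1: opening $4,148.49; interest $45.63 → $4,194.12; payment $838.82; balance $3,355.30
Month 2: opening $3,355.30; interest $45.63 → $3,400.93; payment $680.18; balance $2,720.75
Month 3: opening $2,720.75; interest $45.63 → $2,766.38; payment $553.27; balance $2,213.11
Month 4: opening $2,213.11; interest $45.63 → $2,258.74; payment $481.00; balance $1,777.74
Month 5: opening $1,777.74; interest $45.63 → $1,823.37; payment $481.00; balance $1,342.37
Month 6: opening $1,342.37; interest $45.63 → $1,388.00; payment $481.00; balance $907.00
Month 7: opening $907.00; interest $45.63 → $952.63; payment $481.00; balance $471.63
Month 8: opening $471.63; interest $45.63 → $517.26; payment $481.00; balance $36.26
Month 9: opening $36.26; interest $45.63 → $81.89; payment $81.89; balance $0.00
Total paid: $4,559.16

$4,559.16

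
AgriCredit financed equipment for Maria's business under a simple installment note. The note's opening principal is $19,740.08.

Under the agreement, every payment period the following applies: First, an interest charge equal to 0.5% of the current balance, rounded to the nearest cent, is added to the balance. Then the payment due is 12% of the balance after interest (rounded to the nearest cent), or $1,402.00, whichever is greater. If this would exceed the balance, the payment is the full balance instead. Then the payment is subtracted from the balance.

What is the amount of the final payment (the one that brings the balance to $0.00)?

Payment period 1: opening $19,740.08; interest $98.70 → $19,838.78; payment $2,380.65; balance $17,458.13
Payment period 2: opening $17,458.13; interest $87.29 → $17,545.42; payment $2,105.45; balance $15,439.97
Payment period 3: opening $15,439.97; interest $77.20 → $15,517.17; payment $1,862.06; balance $13,655.11
Payment period 4: opening $13,655.11; interest $68.28 → $13,723.39; payment $1,646.81; balance $12,076.58
Payment period 5: opening $12,076.58; interest $60.38 → $12,136.96; payment $1,456.44; balance $10,680.52
Payment period 6: opening $10,680.52; interest $53.40 → $10,733.92; payment $1,402.00; balance $9,331.92
Payment period 7: opening $9,331.92; interest $46.66 → $9,378.58; payment $1,402.00; balance $7,976.58
Payment period 8: opening $7,976.58; interest $39.88 → $8,016.46; payment $1,402.00; balance $6,614.46
Payment period 9: opening $6,614.46; interest $33.07 → $6,647.53; payment $1,402.00; balance $5,245.53
Payment period 10: opening $5,245.53; interest $26.23 → $5,271.76; payment $1,402.00; balance $3,869.76
Payment period 11: opening $3,869.76; interest $19.35 → $3,889.11; payment $1,402.00; balance $2,487.11
Payment period 12: opening $2,487.11; interest $12.44 → $2,499.55; payment $1,402.00; balance $1,097.55
Payment period 13: opening $1,097.55; interest $5.49 → $1,103.04; payment $1,103.04; balance $0.00

$1,103.04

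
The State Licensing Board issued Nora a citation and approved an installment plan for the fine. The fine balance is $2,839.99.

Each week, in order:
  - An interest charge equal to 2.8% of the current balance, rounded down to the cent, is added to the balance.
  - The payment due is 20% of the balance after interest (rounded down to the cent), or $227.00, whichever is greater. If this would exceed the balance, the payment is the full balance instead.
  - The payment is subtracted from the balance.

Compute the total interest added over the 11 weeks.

# | Opening | Interest | Payment | End bal
1 | $2,839.99 | $79.51 | $583.90 | $2,335.60
2 | $2,335.60 | $65.39 | $480.19 | $1,920.80
3 | $1,920.80 | $53.78 | $394.91 | $1,579.67
4 | $1,579.67 | $44.23 | $324.78 | $1,299.12
5 | $1,299.12 | $36.37 | $267.09 | $1,068.40
6 | $1,068.40 | $29.91 | $227.00 | $871.31
7 | $871.31 | $24.39 | $227.00 | $668.70
8 | $668.70 | $18.72 | $227.00 | $460.42
9 | $460.42 | $12.89 | $227.00 | $246.31
10 | $246.31 | $6.89 | $227.00 | $26.20
11 | $26.20 | $0.73 | $26.93 | $0.00
Total interest: $79.51 + $65.39 + $53.78 + $44.23 + $36.37 + $29.91 + $24.39 + $18.72 + $12.89 + $6.89 + $0.73 = $372.81

$372.81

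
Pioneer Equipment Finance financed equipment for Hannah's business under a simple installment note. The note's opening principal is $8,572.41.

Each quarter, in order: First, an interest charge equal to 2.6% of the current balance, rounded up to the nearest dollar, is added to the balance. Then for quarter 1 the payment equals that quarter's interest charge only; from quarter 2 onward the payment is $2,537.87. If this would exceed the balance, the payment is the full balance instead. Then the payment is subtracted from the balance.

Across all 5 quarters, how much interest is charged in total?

Quarter 1: $8,572.41 +$223.00 interest = $8,795.41; pay $223.00 → $8,572.41
Quarter 2: $8,572.41 +$223.00 interest = $8,795.41; pay $2,537.87 → $6,257.54
Quarter 3: $6,257.54 +$163.00 interest = $6,420.54; pay $2,537.87 → $3,882.67
Quarter 4: $3,882.67 +$101.00 interest = $3,983.67; pay $2,537.87 → $1,445.80
Quarter 5: $1,445.80 +$38.00 interest = $1,483.80; pay $1,483.80 → $0.00
Total interest: $223.00 + $223.00 + $163.00 + $101.00 + $38.00 = $748.00

$748.00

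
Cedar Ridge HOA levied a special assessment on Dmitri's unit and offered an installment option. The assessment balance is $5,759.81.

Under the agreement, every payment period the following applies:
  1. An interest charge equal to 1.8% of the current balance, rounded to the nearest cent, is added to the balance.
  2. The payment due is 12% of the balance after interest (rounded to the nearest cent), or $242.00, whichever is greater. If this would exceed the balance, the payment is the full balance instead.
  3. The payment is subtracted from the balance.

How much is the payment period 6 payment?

$405.97

Payment period 1: opening $5,759.81; interest $103.68 → $5,863.49; payment $703.62; balance $5,159.87
Payment period 2: opening $5,159.87; interest $92.88 → $5,252.75; payment $630.33; balance $4,622.42
Payment period 3: opening $4,622.42; interest $83.20 → $4,705.62; payment $564.67; balance $4,140.95
Payment period 4: opening $4,140.95; interest $74.54 → $4,215.49; payment $505.86; balance $3,709.63
Payment period 5: opening $3,709.63; interest $66.77 → $3,776.40; payment $453.17; balance $3,323.23
Payment period 6: opening $3,323.23; interest $59.82 → $3,383.05; payment $405.97; balance $2,977.08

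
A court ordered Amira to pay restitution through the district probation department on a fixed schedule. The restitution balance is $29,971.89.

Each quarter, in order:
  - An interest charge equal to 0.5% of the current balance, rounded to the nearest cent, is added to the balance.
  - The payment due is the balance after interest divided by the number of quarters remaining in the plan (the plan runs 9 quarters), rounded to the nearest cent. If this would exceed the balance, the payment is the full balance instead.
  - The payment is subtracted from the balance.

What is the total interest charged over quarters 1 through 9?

$759.38

Quarter 1: $29,971.89 +$149.86 interest = $30,121.75; pay $3,346.86 → $26,774.89
Quarter 2: $26,774.89 +$133.87 interest = $26,908.76; pay $3,363.60 → $23,545.16
Quarter 3: $23,545.16 +$117.73 interest = $23,662.89; pay $3,380.41 → $20,282.48
Quarter 4: $20,282.48 +$101.41 interest = $20,383.89; pay $3,397.32 → $16,986.57
Quarter 5: $16,986.57 +$84.93 interest = $17,071.50; pay $3,414.30 → $13,657.20
Quarter 6: $13,657.20 +$68.29 interest = $13,725.49; pay $3,431.37 → $10,294.12
Quarter 7: $10,294.12 +$51.47 interest = $10,345.59; pay $3,448.53 → $6,897.06
Quarter 8: $6,897.06 +$34.49 interest = $6,931.55; pay $3,465.78 → $3,465.77
Quarter 9: $3,465.77 +$17.33 interest = $3,483.10; pay $3,483.10 → $0.00
Total interest: $149.86 + $133.87 + $117.73 + $101.41 + $84.93 + $68.29 + $51.47 + $34.49 + $17.33 = $759.38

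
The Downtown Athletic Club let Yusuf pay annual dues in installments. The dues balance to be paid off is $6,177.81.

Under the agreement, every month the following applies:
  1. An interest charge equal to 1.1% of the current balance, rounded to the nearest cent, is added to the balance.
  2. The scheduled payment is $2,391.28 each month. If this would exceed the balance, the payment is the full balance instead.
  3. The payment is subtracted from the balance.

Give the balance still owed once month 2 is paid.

$1,505.61

Month 1: opening $6,177.81; interest $67.96 → $6,245.77; payment $2,391.28; balance $3,854.49
Month 2: opening $3,854.49; interest $42.40 → $3,896.89; payment $2,391.28; balance $1,505.61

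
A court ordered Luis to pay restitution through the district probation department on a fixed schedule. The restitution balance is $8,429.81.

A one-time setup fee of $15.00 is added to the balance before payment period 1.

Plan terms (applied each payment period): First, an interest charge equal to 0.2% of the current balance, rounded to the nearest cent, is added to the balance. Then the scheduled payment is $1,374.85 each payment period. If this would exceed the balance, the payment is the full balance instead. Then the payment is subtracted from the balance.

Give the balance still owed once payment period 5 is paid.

$1,627.79

# | Opening | Interest | Payment | End bal
1 | $8,444.81 | $16.89 | $1,374.85 | $7,086.85
2 | $7,086.85 | $14.17 | $1,374.85 | $5,726.17
3 | $5,726.17 | $11.45 | $1,374.85 | $4,362.77
4 | $4,362.77 | $8.73 | $1,374.85 | $2,996.65
5 | $2,996.65 | $5.99 | $1,374.85 | $1,627.79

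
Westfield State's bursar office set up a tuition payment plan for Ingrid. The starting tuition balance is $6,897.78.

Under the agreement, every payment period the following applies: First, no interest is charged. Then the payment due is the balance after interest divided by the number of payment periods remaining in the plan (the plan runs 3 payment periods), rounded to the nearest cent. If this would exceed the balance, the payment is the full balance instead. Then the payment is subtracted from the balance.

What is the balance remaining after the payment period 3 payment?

Payment period 1: opening $6,897.78; payment $2,299.26; balance $4,598.52
Payment period 2: opening $4,598.52; payment $2,299.26; balance $2,299.26
Payment period 3: opening $2,299.26; payment $2,299.26; balance $0.00

$0.00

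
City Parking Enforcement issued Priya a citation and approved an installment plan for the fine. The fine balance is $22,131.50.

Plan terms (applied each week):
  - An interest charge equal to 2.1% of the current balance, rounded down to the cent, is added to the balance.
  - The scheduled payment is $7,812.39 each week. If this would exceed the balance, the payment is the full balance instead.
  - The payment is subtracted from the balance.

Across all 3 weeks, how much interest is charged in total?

$928.14

Week 1: opening $22,131.50; interest $464.76 → $22,596.26; payment $7,812.39; balance $14,783.87
Week 2: opening $14,783.87; interest $310.46 → $15,094.33; payment $7,812.39; balance $7,281.94
Week 3: opening $7,281.94; interest $152.92 → $7,434.86; payment $7,434.86; balance $0.00
Total interest: $464.76 + $310.46 + $152.92 = $928.14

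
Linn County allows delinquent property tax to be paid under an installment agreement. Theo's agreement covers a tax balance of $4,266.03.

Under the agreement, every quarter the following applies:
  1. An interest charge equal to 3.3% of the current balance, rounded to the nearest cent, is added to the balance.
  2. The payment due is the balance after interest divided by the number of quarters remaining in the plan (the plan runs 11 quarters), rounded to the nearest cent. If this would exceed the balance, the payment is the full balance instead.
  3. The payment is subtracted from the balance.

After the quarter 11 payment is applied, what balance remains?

$0.00

# | Opening | Interest | Payment | End bal
1 | $4,266.03 | $140.78 | $400.62 | $4,006.19
2 | $4,006.19 | $132.20 | $413.84 | $3,724.55
3 | $3,724.55 | $122.91 | $427.50 | $3,419.96
4 | $3,419.96 | $112.86 | $441.60 | $3,091.22
5 | $3,091.22 | $102.01 | $456.18 | $2,737.05
6 | $2,737.05 | $90.32 | $471.23 | $2,356.14
7 | $2,356.14 | $77.75 | $486.78 | $1,947.11
8 | $1,947.11 | $64.25 | $502.84 | $1,508.52
9 | $1,508.52 | $49.78 | $519.43 | $1,038.87
10 | $1,038.87 | $34.28 | $536.58 | $536.57
11 | $536.57 | $17.71 | $554.28 | $0.00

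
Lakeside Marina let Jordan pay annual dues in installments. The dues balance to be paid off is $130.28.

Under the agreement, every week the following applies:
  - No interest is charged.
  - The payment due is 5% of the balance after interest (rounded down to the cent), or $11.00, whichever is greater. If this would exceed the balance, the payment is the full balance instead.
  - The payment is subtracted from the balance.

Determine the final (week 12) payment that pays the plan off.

$9.28

Week 1: opening $130.28; payment $11.00; balance $119.28
Week 2: opening $119.28; payment $11.00; balance $108.28
Week 3: opening $108.28; payment $11.00; balance $97.28
Week 4: opening $97.28; payment $11.00; balance $86.28
Week 5: opening $86.28; payment $11.00; balance $75.28
Week 6: opening $75.28; payment $11.00; balance $64.28
Week 7: opening $64.28; payment $11.00; balance $53.28
Week 8: opening $53.28; payment $11.00; balance $42.28
Week 9: opening $42.28; payment $11.00; balance $31.28
Week 10: opening $31.28; payment $11.00; balance $20.28
Week 11: opening $20.28; payment $11.00; balance $9.28
Week 12: opening $9.28; payment $9.28; balance $0.00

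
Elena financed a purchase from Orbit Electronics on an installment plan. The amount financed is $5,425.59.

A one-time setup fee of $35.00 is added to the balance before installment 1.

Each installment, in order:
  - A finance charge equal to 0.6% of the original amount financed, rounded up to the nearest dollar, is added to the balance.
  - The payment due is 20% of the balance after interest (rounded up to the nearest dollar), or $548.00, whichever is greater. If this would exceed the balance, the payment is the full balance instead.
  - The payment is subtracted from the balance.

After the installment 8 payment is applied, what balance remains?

Installment 1: opening $5,460.59; interest $33.00 → $5,493.59; payment $1,099.00; balance $4,394.59
Installment 2: opening $4,394.59; interest $33.00 → $4,427.59; payment $886.00; balance $3,541.59
Installment 3: opening $3,541.59; interest $33.00 → $3,574.59; payment $715.00; balance $2,859.59
Installment 4: opening $2,859.59; interest $33.00 → $2,892.59; payment $579.00; balance $2,313.59
Installment 5: opening $2,313.59; interest $33.00 → $2,346.59; payment $548.00; balance $1,798.59
Installment 6: opening $1,798.59; interest $33.00 → $1,831.59; payment $548.00; balance $1,283.59
Installment 7: opening $1,283.59; interest $33.00 → $1,316.59; payment $548.00; balance $768.59
Installment 8: opening $768.59; interest $33.00 → $801.59; payment $548.00; balance $253.59

$253.59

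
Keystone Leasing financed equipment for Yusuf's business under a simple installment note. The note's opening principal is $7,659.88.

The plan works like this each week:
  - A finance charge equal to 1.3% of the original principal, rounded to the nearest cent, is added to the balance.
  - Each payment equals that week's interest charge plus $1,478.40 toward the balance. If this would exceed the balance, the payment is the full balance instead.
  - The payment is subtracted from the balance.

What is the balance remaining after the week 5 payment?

$267.88

# | Opening | Interest | Payment | End bal
1 | $7,659.88 | $99.58 | $1,577.98 | $6,181.48
2 | $6,181.48 | $99.58 | $1,577.98 | $4,703.08
3 | $4,703.08 | $99.58 | $1,577.98 | $3,224.68
4 | $3,224.68 | $99.58 | $1,577.98 | $1,746.28
5 | $1,746.28 | $99.58 | $1,577.98 | $267.88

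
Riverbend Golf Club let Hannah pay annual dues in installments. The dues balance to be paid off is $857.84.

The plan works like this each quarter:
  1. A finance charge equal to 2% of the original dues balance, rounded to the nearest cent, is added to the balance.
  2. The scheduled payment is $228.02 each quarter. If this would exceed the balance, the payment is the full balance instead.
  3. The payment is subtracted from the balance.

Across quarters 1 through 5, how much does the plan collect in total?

$943.64

Quarter 1: $857.84 +$17.16 interest = $875.00; pay $228.02 → $646.98
Quarter 2: $646.98 +$17.16 interest = $664.14; pay $228.02 → $436.12
Quarter 3: $436.12 +$17.16 interest = $453.28; pay $228.02 → $225.26
Quarter 4: $225.26 +$17.16 interest = $242.42; pay $228.02 → $14.40
Quarter 5: $14.40 +$17.16 interest = $31.56; pay $31.56 → $0.00
Total paid: $943.64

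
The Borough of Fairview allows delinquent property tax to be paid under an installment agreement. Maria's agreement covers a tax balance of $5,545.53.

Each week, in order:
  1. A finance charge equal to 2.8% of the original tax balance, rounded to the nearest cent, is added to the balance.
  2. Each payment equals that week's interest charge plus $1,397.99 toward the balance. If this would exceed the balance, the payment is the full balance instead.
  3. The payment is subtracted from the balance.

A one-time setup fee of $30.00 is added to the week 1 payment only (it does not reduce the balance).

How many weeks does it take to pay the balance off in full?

4

# | Opening | Interest | Payment | Fee | End bal
1 | $5,545.53 | $155.27 | $1,553.26 | $30.00 | $4,147.54
2 | $4,147.54 | $155.27 | $1,553.26 | — | $2,749.55
3 | $2,749.55 | $155.27 | $1,553.26 | — | $1,351.56
4 | $1,351.56 | $155.27 | $1,506.83 | — | $0.00
Balance reaches $0.00 in week 4.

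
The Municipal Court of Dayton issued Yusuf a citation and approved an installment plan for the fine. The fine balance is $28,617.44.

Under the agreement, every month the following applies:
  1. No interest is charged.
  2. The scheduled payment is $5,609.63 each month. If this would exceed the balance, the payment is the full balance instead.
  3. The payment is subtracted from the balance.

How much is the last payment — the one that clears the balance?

Month 1: opening $28,617.44; payment $5,609.63; balance $23,007.81
Month 2: opening $23,007.81; payment $5,609.63; balance $17,398.18
Month 3: opening $17,398.18; payment $5,609.63; balance $11,788.55
Month 4: opening $11,788.55; payment $5,609.63; balance $6,178.92
Month 5: opening $6,178.92; payment $5,609.63; balance $569.29
Month 6: opening $569.29; payment $569.29; balance $0.00

$569.29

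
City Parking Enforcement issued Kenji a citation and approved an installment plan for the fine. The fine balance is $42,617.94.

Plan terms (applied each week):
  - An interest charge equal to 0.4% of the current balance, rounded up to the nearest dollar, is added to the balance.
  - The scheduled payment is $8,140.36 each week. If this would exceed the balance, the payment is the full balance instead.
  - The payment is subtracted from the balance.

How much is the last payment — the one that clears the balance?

$2,461.14

Week 1: opening $42,617.94; interest $171.00 → $42,788.94; payment $8,140.36; balance $34,648.58
Week 2: opening $34,648.58; interest $139.00 → $34,787.58; payment $8,140.36; balance $26,647.22
Week 3: opening $26,647.22; interest $107.00 → $26,754.22; payment $8,140.36; balance $18,613.86
Week 4: opening $18,613.86; interest $75.00 → $18,688.86; payment $8,140.36; balance $10,548.50
Week 5: opening $10,548.50; interest $43.00 → $10,591.50; payment $8,140.36; balance $2,451.14
Week 6: opening $2,451.14; interest $10.00 → $2,461.14; payment $2,461.14; balance $0.00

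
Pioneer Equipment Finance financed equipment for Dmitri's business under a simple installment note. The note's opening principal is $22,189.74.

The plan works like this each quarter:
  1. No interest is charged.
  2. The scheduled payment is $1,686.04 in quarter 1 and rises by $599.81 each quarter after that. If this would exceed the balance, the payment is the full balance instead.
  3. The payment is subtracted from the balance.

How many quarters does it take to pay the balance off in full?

Quarter 1: opening $22,189.74; payment $1,686.04; balance $20,503.70
Quarter 2: opening $20,503.70; payment $2,285.85; balance $18,217.85
Quarter 3: opening $18,217.85; payment $2,885.66; balance $15,332.19
Quarter 4: opening $15,332.19; payment $3,485.47; balance $11,846.72
Quarter 5: opening $11,846.72; payment $4,085.28; balance $7,761.44
Quarter 6: opening $7,761.44; payment $4,685.09; balance $3,076.35
Quarter 7: opening $3,076.35; payment $3,076.35; balance $0.00
Balance reaches $0.00 in quarter 7.

7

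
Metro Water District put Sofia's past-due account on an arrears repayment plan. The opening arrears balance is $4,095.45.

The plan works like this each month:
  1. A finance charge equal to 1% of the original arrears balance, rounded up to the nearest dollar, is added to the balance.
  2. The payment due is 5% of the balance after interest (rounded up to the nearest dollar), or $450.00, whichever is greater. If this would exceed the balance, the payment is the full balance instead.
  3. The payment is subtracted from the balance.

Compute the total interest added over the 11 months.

$451.00

Month 1: opening $4,095.45; interest $41.00 → $4,136.45; payment $450.00; balance $3,686.45
Month 2: opening $3,686.45; interest $41.00 → $3,727.45; payment $450.00; balance $3,277.45
Month 3: opening $3,277.45; interest $41.00 → $3,318.45; payment $450.00; balance $2,868.45
Month 4: opening $2,868.45; interest $41.00 → $2,909.45; payment $450.00; balance $2,459.45
Month 5: opening $2,459.45; interest $41.00 → $2,500.45; payment $450.00; balance $2,050.45
Month 6: opening $2,050.45; interest $41.00 → $2,091.45; payment $450.00; balance $1,641.45
Month 7: opening $1,641.45; interest $41.00 → $1,682.45; payment $450.00; balance $1,232.45
Month 8: opening $1,232.45; interest $41.00 → $1,273.45; payment $450.00; balance $823.45
Month 9: opening $823.45; interest $41.00 → $864.45; payment $450.00; balance $414.45
Month 10: opening $414.45; interest $41.00 → $455.45; payment $450.00; balance $5.45
Month 11: opening $5.45; interest $41.00 → $46.45; payment $46.45; balance $0.00
Total interest: $41.00 + $41.00 + $41.00 + $41.00 + $41.00 + $41.00 + $41.00 + $41.00 + $41.00 + $41.00 + $41.00 = $451.00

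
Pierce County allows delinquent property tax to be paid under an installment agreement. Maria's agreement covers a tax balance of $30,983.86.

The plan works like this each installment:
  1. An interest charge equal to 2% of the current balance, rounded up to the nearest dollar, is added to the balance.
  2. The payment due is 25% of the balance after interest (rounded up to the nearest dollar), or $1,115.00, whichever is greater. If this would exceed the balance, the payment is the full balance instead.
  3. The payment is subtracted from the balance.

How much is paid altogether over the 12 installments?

$33,481.86

Installment 1: opening $30,983.86; interest $620.00 → $31,603.86; payment $7,901.00; balance $23,702.86
Installment 2: opening $23,702.86; interest $475.00 → $24,177.86; payment $6,045.00; balance $18,132.86
Installment 3: opening $18,132.86; interest $363.00 → $18,495.86; payment $4,624.00; balance $13,871.86
Installment 4: opening $13,871.86; interest $278.00 → $14,149.86; payment $3,538.00; balance $10,611.86
Installment 5: opening $10,611.86; interest $213.00 → $10,824.86; payment $2,707.00; balance $8,117.86
Installment 6: opening $8,117.86; interest $163.00 → $8,280.86; payment $2,071.00; balance $6,209.86
Installment 7: opening $6,209.86; interest $125.00 → $6,334.86; payment $1,584.00; balance $4,750.86
Installment 8: opening $4,750.86; interest $96.00 → $4,846.86; payment $1,212.00; balance $3,634.86
Installment 9: opening $3,634.86; interest $73.00 → $3,707.86; payment $1,115.00; balance $2,592.86
Installment 10: opening $2,592.86; interest $52.00 → $2,644.86; payment $1,115.00; balance $1,529.86
Installment 11: opening $1,529.86; interest $31.00 → $1,560.86; payment $1,115.00; balance $445.86
Installment 12: opening $445.86; interest $9.00 → $454.86; payment $454.86; balance $0.00
Total paid: $33,481.86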